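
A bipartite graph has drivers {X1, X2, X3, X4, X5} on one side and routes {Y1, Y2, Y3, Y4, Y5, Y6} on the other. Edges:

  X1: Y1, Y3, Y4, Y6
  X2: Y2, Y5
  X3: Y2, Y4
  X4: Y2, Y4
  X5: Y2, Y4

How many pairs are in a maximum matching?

Unit-capacity flow: source→left, listed edges, right→sink; max matching = max flow.
Augmenting path X1→Y1 (+1); matched 1.
Augmenting path X2→Y2 (+1); matched 2.
Augmenting path X3→Y4 (+1); matched 3.
Augmenting path X4→Y2→X2→Y5 (+1); matched 4.
No augmenting path remains; maximum matching = 4.
König certificate: {X1, X2, Y2, Y4} is a vertex cover of size 4 (every listed pair touches it), so no matching can be larger.

4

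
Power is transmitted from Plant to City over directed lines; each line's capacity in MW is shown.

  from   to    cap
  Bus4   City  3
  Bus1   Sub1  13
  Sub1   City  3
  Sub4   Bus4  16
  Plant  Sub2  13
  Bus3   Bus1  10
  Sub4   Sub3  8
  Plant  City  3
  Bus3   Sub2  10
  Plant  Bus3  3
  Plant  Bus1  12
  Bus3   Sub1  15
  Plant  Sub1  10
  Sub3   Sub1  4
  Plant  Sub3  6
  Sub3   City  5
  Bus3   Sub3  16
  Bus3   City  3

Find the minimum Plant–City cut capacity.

Augment Plant→City: bottleneck 3, flow now 3.
Augment Plant→Bus3→City: bottleneck 3, flow now 6.
Augment Plant→Sub3→City: bottleneck 5, flow now 11.
Augment Plant→Sub1→City: bottleneck 3, flow now 14.
No augmenting path remains; maximum flow = 14.
By max-flow min-cut, the minimum cut capacity equals the max flow.
In the residual graph, reachable from Plant: {Plant, Bus1, Sub3, Sub1, Sub2}.
Min-cut edges: Plant→Bus3 (3), Plant→City (3), Sub3→City (5), Sub1→City (3); capacity 3 + 3 + 5 + 3 = 14.

14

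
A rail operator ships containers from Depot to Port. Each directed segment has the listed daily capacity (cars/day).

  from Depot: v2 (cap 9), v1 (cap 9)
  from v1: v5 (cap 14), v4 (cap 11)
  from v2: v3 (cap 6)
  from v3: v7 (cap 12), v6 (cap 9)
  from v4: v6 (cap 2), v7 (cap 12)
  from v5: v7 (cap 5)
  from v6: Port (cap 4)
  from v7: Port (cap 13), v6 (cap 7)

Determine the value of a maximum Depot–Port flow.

Augment Depot→v1→v4→v6→Port: bottleneck 2, flow now 2.
Augment Depot→v1→v4→v7→Port: bottleneck 7, flow now 9.
Augment Depot→v2→v3→v6→Port: bottleneck 2, flow now 11.
Augment Depot→v2→v3→v7→Port: bottleneck 4, flow now 15.
No augmenting path remains; maximum flow = 15.
In the residual graph, reachable from Depot: {Depot, v2}.
Min-cut edges: Depot→v1 (9), v2→v3 (6); capacity 9 + 6 = 15.
This cut is saturated, so no flow can exceed 15.

15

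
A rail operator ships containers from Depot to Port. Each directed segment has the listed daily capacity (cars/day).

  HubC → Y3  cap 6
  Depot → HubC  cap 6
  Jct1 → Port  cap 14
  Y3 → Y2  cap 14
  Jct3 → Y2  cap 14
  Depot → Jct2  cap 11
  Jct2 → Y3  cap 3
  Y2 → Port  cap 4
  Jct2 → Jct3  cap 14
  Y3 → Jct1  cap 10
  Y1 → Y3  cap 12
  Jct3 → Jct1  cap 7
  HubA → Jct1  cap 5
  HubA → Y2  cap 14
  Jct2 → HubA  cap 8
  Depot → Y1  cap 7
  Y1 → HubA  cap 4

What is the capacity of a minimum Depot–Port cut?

18

Augment Depot→HubC→Y3→Jct1→Port: bottleneck 6, flow now 6.
Augment Depot→Jct2→HubA→Jct1→Port: bottleneck 5, flow now 11.
Augment Depot→Jct2→HubA→Y2→Port: bottleneck 3, flow now 14.
Augment Depot→Jct2→Jct3→Jct1→Port: bottleneck 3, flow now 17.
Augment Depot→Y1→HubA→Y2→Port: bottleneck 1, flow now 18.
No augmenting path remains; maximum flow = 18.
By max-flow min-cut, the minimum cut capacity equals the max flow.
In the residual graph, reachable from Depot: {Depot, HubC, Jct2, Y1, HubA, Jct3, Y3, Jct1, Y2}.
Min-cut edges: Jct1→Port (14), Y2→Port (4); capacity 14 + 4 = 18.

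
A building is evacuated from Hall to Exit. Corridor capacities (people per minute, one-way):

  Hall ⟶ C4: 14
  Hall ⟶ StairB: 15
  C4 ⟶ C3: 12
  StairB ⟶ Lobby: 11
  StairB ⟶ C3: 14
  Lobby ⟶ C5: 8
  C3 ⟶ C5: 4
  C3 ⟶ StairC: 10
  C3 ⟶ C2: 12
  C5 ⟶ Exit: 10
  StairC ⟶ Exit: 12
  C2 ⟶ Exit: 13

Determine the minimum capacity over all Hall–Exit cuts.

27

Augment Hall→C4→C3→C5→Exit: bottleneck 4, flow now 4.
Augment Hall→C4→C3→StairC→Exit: bottleneck 8, flow now 12.
Augment Hall→StairB→Lobby→C5→Exit: bottleneck 6, flow now 18.
Augment Hall→StairB→C3→StairC→Exit: bottleneck 2, flow now 20.
Augment Hall→StairB→C3→C2→Exit: bottleneck 7, flow now 27.
No augmenting path remains; maximum flow = 27.
By max-flow min-cut, the minimum cut capacity equals the max flow.
In the residual graph, reachable from Hall: {Hall, C4}.
Min-cut edges: Hall→StairB (15), C4→C3 (12); capacity 15 + 12 = 27.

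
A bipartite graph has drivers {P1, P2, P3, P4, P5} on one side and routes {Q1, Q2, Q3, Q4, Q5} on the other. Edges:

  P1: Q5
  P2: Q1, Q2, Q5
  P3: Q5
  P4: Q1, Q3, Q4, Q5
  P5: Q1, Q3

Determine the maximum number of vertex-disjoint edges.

4

Unit-capacity flow: source→left, listed edges, right→sink; max matching = max flow.
Augmenting path P1→Q5 (+1); matched 1.
Augmenting path P2→Q1 (+1); matched 2.
Augmenting path P4→Q3 (+1); matched 3.
Augmenting path P5→Q1→P2→Q2 (+1); matched 4.
No augmenting path remains; maximum matching = 4.
König certificate: {P2, P4, P5, Q5} is a vertex cover of size 4 (every listed pair touches it), so no matching can be larger.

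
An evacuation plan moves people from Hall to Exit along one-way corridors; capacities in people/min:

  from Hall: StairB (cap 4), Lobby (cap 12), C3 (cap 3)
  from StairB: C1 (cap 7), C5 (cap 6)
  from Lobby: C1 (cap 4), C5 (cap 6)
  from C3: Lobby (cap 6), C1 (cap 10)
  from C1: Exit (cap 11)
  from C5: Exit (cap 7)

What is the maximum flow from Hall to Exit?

Augment Hall→StairB→C1→Exit: bottleneck 4, flow now 4.
Augment Hall→Lobby→C1→Exit: bottleneck 4, flow now 8.
Augment Hall→Lobby→C5→Exit: bottleneck 6, flow now 14.
Augment Hall→C3→C1→Exit: bottleneck 3, flow now 17.
No augmenting path remains; maximum flow = 17.
In the residual graph, reachable from Hall: {Hall, Lobby}.
Min-cut edges: Hall→StairB (4), Hall→C3 (3), Lobby→C1 (4), Lobby→C5 (6); capacity 4 + 3 + 4 + 6 = 17.
This cut is saturated, so no flow can exceed 17.

17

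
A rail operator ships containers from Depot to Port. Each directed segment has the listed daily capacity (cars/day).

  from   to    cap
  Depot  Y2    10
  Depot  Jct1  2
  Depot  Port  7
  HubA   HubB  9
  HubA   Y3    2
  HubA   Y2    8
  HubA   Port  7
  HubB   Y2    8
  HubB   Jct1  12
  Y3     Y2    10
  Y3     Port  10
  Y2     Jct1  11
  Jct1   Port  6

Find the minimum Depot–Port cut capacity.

13

Augment Depot→Port: bottleneck 7, flow now 7.
Augment Depot→Jct1→Port: bottleneck 2, flow now 9.
Augment Depot→Y2→Jct1→Port: bottleneck 4, flow now 13.
No augmenting path remains; maximum flow = 13.
By max-flow min-cut, the minimum cut capacity equals the max flow.
In the residual graph, reachable from Depot: {Depot, Y2, Jct1}.
Min-cut edges: Depot→Port (7), Jct1→Port (6); capacity 7 + 6 = 13.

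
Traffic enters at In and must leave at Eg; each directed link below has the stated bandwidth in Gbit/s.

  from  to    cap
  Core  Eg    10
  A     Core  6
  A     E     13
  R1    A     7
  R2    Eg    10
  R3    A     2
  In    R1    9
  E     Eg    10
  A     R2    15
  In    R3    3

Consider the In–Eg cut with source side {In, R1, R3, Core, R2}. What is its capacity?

29

Edges leaving {In, R1, R3, Core, R2}: R1→A (7), R3→A (2), Core→Eg (10), R2→Eg (10).
Cut capacity = 7 + 2 + 10 + 10 = 29.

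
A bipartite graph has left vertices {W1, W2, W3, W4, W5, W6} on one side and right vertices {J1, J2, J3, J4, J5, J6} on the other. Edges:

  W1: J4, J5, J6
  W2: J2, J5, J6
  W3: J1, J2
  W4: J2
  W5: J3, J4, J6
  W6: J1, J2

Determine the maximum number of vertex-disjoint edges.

Unit-capacity flow: source→left, listed edges, right→sink; max matching = max flow.
Augmenting path W1→J4 (+1); matched 1.
Augmenting path W2→J2 (+1); matched 2.
Augmenting path W3→J1 (+1); matched 3.
Augmenting path W5→J3 (+1); matched 4.
Augmenting path W4→J2→W2→J5 (+1); matched 5.
No augmenting path remains; maximum matching = 5.
König certificate: {W1, W2, W5, J1, J2} is a vertex cover of size 5 (every listed pair touches it), so no matching can be larger.

5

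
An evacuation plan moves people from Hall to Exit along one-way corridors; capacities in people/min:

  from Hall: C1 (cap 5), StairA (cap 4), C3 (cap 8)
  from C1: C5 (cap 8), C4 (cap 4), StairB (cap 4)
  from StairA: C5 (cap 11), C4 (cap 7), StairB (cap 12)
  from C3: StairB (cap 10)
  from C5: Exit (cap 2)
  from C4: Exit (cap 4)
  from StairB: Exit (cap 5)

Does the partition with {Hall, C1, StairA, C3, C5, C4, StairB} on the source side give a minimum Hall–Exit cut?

Given cut capacity: 2 + 4 + 5 = 11.
Augment Hall→C1→C5→Exit: bottleneck 2, flow now 2.
Augment Hall→C1→C4→Exit: bottleneck 3, flow now 5.
Augment Hall→StairA→C4→Exit: bottleneck 1, flow now 6.
Augment Hall→StairA→StairB→Exit: bottleneck 3, flow now 9.
Augment Hall→C3→StairB→Exit: bottleneck 2, flow now 11.
No augmenting path remains; maximum flow = 11.
Cut capacity 11 equals the max flow, so it is a minimum cut.

Yes — it is a minimum cut (capacity 11).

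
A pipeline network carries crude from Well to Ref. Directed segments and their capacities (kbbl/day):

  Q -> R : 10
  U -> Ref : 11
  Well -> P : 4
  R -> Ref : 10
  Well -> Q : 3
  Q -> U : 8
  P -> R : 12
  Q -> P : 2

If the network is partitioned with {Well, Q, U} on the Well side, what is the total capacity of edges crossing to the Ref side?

27

Edges leaving {Well, Q, U}: Well→P (4), Q→P (2), Q→R (10), U→Ref (11).
Cut capacity = 4 + 2 + 10 + 11 = 27.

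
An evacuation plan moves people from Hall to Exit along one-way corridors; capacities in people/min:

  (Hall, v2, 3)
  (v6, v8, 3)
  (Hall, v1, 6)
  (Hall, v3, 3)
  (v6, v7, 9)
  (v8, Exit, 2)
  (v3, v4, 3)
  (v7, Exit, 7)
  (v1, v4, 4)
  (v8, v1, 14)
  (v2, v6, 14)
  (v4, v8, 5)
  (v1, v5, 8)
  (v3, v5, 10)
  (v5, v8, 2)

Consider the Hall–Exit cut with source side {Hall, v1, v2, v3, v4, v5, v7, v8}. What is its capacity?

Edges leaving {Hall, v1, v2, v3, v4, v5, v7, v8}: v2→v6 (14), v7→Exit (7), v8→Exit (2).
Cut capacity = 14 + 7 + 2 = 23.

23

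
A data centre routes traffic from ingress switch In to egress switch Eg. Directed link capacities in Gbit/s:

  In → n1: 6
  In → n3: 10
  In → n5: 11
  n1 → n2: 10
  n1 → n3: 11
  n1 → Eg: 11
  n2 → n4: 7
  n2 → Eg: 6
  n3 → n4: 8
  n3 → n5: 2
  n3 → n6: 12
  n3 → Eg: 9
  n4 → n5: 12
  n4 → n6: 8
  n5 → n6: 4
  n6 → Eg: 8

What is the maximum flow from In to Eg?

20

Augment In→n1→Eg: bottleneck 6, flow now 6.
Augment In→n3→Eg: bottleneck 9, flow now 15.
Augment In→n3→n6→Eg: bottleneck 1, flow now 16.
Augment In→n5→n6→Eg: bottleneck 4, flow now 20.
No augmenting path remains; maximum flow = 20.
In the residual graph, reachable from In: {In, n5}.
Min-cut edges: In→n1 (6), In→n3 (10), n5→n6 (4); capacity 6 + 10 + 4 = 20.
This cut is saturated, so no flow can exceed 20.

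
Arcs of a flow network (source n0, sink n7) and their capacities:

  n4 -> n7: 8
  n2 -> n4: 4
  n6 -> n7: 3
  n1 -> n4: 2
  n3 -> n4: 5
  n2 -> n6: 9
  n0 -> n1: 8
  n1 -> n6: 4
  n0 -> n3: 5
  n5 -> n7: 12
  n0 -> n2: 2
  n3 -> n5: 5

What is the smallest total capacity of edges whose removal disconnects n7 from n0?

12

Augment n0→n1→n4→n7: bottleneck 2, flow now 2.
Augment n0→n1→n6→n7: bottleneck 3, flow now 5.
Augment n0→n2→n4→n7: bottleneck 2, flow now 7.
Augment n0→n3→n4→n7: bottleneck 4, flow now 11.
Augment n0→n3→n5→n7: bottleneck 1, flow now 12.
No augmenting path remains; maximum flow = 12.
By max-flow min-cut, the minimum cut capacity equals the max flow.
In the residual graph, reachable from n0: {n0, n1, n6}.
Min-cut edges: n0→n2 (2), n0→n3 (5), n1→n4 (2), n6→n7 (3); capacity 2 + 5 + 2 + 3 = 12.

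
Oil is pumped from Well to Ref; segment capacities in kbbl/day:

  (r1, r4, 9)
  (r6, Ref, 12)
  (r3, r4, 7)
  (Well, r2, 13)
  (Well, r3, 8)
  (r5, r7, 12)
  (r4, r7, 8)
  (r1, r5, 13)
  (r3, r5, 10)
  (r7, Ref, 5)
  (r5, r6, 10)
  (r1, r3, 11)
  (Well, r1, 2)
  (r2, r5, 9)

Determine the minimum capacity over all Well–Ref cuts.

Augment Well→r1→r4→r7→Ref: bottleneck 2, flow now 2.
Augment Well→r2→r5→r6→Ref: bottleneck 9, flow now 11.
Augment Well→r3→r4→r7→Ref: bottleneck 3, flow now 14.
Augment Well→r3→r5→r6→Ref: bottleneck 1, flow now 15.
No augmenting path remains; maximum flow = 15.
By max-flow min-cut, the minimum cut capacity equals the max flow.
In the residual graph, reachable from Well: {Well, r1, r2, r3, r4, r5, r7}.
Min-cut edges: r5→r6 (10), r7→Ref (5); capacity 10 + 5 = 15.

15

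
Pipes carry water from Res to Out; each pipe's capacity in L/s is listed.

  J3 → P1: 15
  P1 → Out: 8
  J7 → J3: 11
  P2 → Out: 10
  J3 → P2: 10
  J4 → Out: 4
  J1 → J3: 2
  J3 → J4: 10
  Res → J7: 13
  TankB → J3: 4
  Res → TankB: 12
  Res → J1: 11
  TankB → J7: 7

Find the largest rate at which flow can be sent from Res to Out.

Augment Res→TankB→J3→P2→Out: bottleneck 4, flow now 4.
Augment Res→J1→J3→P2→Out: bottleneck 2, flow now 6.
Augment Res→J7→J3→P2→Out: bottleneck 4, flow now 10.
Augment Res→J7→J3→J4→Out: bottleneck 4, flow now 14.
Augment Res→J7→J3→P1→Out: bottleneck 3, flow now 17.
No augmenting path remains; maximum flow = 17.
In the residual graph, reachable from Res: {Res, TankB, J1, J7}.
Min-cut edges: TankB→J3 (4), J1→J3 (2), J7→J3 (11); capacity 4 + 2 + 11 = 17.
This cut is saturated, so no flow can exceed 17.

17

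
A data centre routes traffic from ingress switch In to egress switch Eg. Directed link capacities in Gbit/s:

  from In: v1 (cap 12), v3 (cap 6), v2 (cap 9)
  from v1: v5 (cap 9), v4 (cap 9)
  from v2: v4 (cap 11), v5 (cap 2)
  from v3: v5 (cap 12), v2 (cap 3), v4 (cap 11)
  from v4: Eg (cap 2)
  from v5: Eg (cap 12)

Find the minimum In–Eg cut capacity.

Augment In→v1→v4→Eg: bottleneck 2, flow now 2.
Augment In→v1→v5→Eg: bottleneck 9, flow now 11.
Augment In→v2→v5→Eg: bottleneck 2, flow now 13.
Augment In→v3→v5→Eg: bottleneck 1, flow now 14.
No augmenting path remains; maximum flow = 14.
By max-flow min-cut, the minimum cut capacity equals the max flow.
In the residual graph, reachable from In: {In, v1, v2, v3, v4, v5}.
Min-cut edges: v4→Eg (2), v5→Eg (12); capacity 2 + 12 = 14.

14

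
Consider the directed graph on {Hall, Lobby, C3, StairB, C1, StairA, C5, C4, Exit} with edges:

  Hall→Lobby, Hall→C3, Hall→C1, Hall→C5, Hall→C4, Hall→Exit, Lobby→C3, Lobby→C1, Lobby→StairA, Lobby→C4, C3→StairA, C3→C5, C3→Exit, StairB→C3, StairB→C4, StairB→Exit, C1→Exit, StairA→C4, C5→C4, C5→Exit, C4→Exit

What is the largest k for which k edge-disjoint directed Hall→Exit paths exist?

Assign every edge capacity 1; by Menger, the answer equals the max flow.
Path Hall→Exit (+1); total 1.
Path Hall→C3→Exit (+1); total 2.
Path Hall→C1→Exit (+1); total 3.
Path Hall→C5→Exit (+1); total 4.
Path Hall→C4→Exit (+1); total 5.
No residual Hall→Exit path; max flow = 5.
Certifying cut of size 5: {C1→Exit, C3→Exit, C4→Exit, C5→Exit, Hall→Exit}.

5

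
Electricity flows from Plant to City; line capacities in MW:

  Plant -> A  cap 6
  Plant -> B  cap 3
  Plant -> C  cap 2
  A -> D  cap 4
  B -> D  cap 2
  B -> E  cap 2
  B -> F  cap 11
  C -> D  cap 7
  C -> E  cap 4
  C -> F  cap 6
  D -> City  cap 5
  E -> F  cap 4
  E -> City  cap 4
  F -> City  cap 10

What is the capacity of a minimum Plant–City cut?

9

Augment Plant→A→D→City: bottleneck 4, flow now 4.
Augment Plant→B→D→City: bottleneck 1, flow now 5.
Augment Plant→B→E→City: bottleneck 2, flow now 7.
Augment Plant→C→E→City: bottleneck 2, flow now 9.
No augmenting path remains; maximum flow = 9.
By max-flow min-cut, the minimum cut capacity equals the max flow.
In the residual graph, reachable from Plant: {Plant, A}.
Min-cut edges: Plant→B (3), Plant→C (2), A→D (4); capacity 3 + 2 + 4 = 9.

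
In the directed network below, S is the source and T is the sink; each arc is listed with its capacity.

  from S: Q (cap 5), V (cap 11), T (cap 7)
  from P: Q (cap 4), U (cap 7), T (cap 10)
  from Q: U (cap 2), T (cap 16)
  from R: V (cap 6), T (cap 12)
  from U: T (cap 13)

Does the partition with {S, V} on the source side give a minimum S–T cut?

Yes — it is a minimum cut (capacity 12).

Given cut capacity: 5 + 7 = 12.
Augment S→T: bottleneck 7, flow now 7.
Augment S→Q→T: bottleneck 5, flow now 12.
No augmenting path remains; maximum flow = 12.
Cut capacity 12 equals the max flow, so it is a minimum cut.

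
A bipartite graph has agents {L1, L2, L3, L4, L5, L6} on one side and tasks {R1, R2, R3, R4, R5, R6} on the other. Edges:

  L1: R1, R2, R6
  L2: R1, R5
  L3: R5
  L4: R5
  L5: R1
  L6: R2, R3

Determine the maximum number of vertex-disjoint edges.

Unit-capacity flow: source→left, listed edges, right→sink; max matching = max flow.
Augmenting path L1→R1 (+1); matched 1.
Augmenting path L2→R5 (+1); matched 2.
Augmenting path L6→R2 (+1); matched 3.
Augmenting path L5→R1→L1→R6 (+1); matched 4.
No augmenting path remains; maximum matching = 4.
König certificate: {L1, L6, R1, R5} is a vertex cover of size 4 (every listed pair touches it), so no matching can be larger.

4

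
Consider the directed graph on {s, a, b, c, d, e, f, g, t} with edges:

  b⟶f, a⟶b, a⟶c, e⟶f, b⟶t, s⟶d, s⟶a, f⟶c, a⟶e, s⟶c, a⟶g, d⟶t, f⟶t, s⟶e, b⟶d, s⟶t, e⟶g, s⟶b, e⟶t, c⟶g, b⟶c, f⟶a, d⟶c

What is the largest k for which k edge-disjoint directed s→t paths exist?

Assign every edge capacity 1; by Menger, the answer equals the max flow.
Path s→t (+1); total 1.
Path s→b→t (+1); total 2.
Path s→d→t (+1); total 3.
Path s→e→t (+1); total 4.
Path s→a→b→f→t (+1); total 5.
No residual s→t path; max flow = 5.
Certifying cut of size 5: {s→a, s→b, s→d, s→e, s→t}.

5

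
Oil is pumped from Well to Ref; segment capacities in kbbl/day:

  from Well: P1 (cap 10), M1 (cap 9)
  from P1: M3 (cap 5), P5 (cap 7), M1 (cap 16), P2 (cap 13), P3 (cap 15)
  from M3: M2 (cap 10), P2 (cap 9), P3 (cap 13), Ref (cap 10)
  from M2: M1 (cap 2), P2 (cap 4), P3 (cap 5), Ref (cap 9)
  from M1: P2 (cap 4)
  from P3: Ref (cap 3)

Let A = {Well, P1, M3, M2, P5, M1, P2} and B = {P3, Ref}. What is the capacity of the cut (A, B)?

52

Edges leaving {Well, P1, M3, M2, P5, M1, P2}: P1→P3 (15), M3→P3 (13), M3→Ref (10), M2→P3 (5), M2→Ref (9).
Cut capacity = 15 + 13 + 10 + 5 + 9 = 52.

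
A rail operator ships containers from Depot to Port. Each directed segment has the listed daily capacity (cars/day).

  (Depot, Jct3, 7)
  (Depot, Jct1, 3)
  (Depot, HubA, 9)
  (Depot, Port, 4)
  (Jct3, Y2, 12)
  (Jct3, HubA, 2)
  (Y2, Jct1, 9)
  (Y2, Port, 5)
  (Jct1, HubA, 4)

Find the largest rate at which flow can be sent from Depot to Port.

Augment Depot→Port: bottleneck 4, flow now 4.
Augment Depot→Jct3→Y2→Port: bottleneck 5, flow now 9.
No augmenting path remains; maximum flow = 9.
In the residual graph, reachable from Depot: {Depot, Jct3, Y2, Jct1, HubA}.
Min-cut edges: Depot→Port (4), Y2→Port (5); capacity 4 + 5 = 9.
This cut is saturated, so no flow can exceed 9.

9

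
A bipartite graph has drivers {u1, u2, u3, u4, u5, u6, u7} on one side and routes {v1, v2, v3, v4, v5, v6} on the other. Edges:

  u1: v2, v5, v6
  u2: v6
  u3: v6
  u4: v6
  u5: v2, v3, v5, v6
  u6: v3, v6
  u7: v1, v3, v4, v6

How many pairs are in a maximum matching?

5

Unit-capacity flow: source→left, listed edges, right→sink; max matching = max flow.
Augmenting path u1→v2 (+1); matched 1.
Augmenting path u2→v6 (+1); matched 2.
Augmenting path u5→v3 (+1); matched 3.
Augmenting path u7→v1 (+1); matched 4.
Augmenting path u6→v3→u5→v5 (+1); matched 5.
No augmenting path remains; maximum matching = 5.
König certificate: {u1, u5, u6, u7, v6} is a vertex cover of size 5 (every listed pair touches it), so no matching can be larger.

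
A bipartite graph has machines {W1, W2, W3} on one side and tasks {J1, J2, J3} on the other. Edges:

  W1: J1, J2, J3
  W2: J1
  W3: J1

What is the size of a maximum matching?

Unit-capacity flow: source→left, listed edges, right→sink; max matching = max flow.
Augmenting path W1→J1 (+1); matched 1.
Augmenting path W2→J1→W1→J2 (+1); matched 2.
No augmenting path remains; maximum matching = 2.
König certificate: {W1, J1} is a vertex cover of size 2 (every listed pair touches it), so no matching can be larger.

2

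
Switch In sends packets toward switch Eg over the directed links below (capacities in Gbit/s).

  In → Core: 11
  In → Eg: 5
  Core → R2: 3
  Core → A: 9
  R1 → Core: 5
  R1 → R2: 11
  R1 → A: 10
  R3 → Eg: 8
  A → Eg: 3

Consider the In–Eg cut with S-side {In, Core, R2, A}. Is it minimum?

Yes — it is a minimum cut (capacity 8).

Given cut capacity: 5 + 3 = 8.
Augment In→Eg: bottleneck 5, flow now 5.
Augment In→Core→A→Eg: bottleneck 3, flow now 8.
No augmenting path remains; maximum flow = 8.
Cut capacity 8 equals the max flow, so it is a minimum cut.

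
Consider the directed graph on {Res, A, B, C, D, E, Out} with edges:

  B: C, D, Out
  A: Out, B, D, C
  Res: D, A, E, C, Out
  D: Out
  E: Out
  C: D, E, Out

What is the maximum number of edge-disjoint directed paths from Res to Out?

5

Assign every edge capacity 1; by Menger, the answer equals the max flow.
Path Res→Out (+1); total 1.
Path Res→A→Out (+1); total 2.
Path Res→C→Out (+1); total 3.
Path Res→D→Out (+1); total 4.
Path Res→E→Out (+1); total 5.
No residual Res→Out path; max flow = 5.
Certifying cut of size 5: {Res→A, Res→C, Res→D, Res→E, Res→Out}.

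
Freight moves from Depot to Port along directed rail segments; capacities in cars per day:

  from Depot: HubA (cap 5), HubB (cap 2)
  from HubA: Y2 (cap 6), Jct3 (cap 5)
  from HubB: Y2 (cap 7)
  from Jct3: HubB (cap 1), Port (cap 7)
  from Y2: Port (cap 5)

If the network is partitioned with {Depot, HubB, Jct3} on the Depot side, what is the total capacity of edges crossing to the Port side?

Edges leaving {Depot, HubB, Jct3}: Depot→HubA (5), HubB→Y2 (7), Jct3→Port (7).
Cut capacity = 5 + 7 + 7 = 19.

19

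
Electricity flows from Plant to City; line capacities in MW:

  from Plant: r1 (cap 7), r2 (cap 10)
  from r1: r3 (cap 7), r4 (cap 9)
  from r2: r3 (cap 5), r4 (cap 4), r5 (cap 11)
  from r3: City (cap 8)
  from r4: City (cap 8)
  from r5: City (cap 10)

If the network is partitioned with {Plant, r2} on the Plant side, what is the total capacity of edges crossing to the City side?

Edges leaving {Plant, r2}: Plant→r1 (7), r2→r3 (5), r2→r4 (4), r2→r5 (11).
Cut capacity = 7 + 5 + 4 + 11 = 27.

27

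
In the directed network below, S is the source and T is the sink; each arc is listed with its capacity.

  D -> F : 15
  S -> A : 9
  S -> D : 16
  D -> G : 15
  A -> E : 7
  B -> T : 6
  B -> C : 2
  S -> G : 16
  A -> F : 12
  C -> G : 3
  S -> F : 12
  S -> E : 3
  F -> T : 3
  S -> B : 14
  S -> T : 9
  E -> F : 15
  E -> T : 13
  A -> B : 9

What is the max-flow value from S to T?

28

Augment S→T: bottleneck 9, flow now 9.
Augment S→B→T: bottleneck 6, flow now 15.
Augment S→E→T: bottleneck 3, flow now 18.
Augment S→F→T: bottleneck 3, flow now 21.
Augment S→A→E→T: bottleneck 7, flow now 28.
No augmenting path remains; maximum flow = 28.
In the residual graph, reachable from S: {S, A, B, C, D, F, G}.
Min-cut edges: S→E (3), S→T (9), A→E (7), B→T (6), F→T (3); capacity 3 + 9 + 7 + 6 + 3 = 28.
This cut is saturated, so no flow can exceed 28.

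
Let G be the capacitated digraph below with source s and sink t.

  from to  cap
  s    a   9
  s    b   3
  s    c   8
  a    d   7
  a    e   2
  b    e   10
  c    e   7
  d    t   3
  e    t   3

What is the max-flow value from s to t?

6

Augment s→a→d→t: bottleneck 3, flow now 3.
Augment s→a→e→t: bottleneck 2, flow now 5.
Augment s→b→e→t: bottleneck 1, flow now 6.
No augmenting path remains; maximum flow = 6.
In the residual graph, reachable from s: {s, a, b, c, d, e}.
Min-cut edges: d→t (3), e→t (3); capacity 3 + 3 = 6.
This cut is saturated, so no flow can exceed 6.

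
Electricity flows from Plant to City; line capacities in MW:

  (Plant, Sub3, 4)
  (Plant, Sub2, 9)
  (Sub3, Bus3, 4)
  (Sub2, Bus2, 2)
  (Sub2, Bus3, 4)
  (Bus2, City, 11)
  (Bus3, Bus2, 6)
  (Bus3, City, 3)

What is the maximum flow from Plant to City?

10

Augment Plant→Sub3→Bus3→City: bottleneck 3, flow now 3.
Augment Plant→Sub2→Bus2→City: bottleneck 2, flow now 5.
Augment Plant→Sub3→Bus3→Bus2→City: bottleneck 1, flow now 6.
Augment Plant→Sub2→Bus3→Bus2→City: bottleneck 4, flow now 10.
No augmenting path remains; maximum flow = 10.
In the residual graph, reachable from Plant: {Plant, Sub2}.
Min-cut edges: Plant→Sub3 (4), Sub2→Bus2 (2), Sub2→Bus3 (4); capacity 4 + 2 + 4 = 10.
This cut is saturated, so no flow can exceed 10.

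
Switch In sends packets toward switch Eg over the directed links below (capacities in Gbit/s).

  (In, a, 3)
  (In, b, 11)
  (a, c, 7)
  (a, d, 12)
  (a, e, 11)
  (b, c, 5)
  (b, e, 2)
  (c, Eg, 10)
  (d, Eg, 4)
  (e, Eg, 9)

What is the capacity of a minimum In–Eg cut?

10

Augment In→a→c→Eg: bottleneck 3, flow now 3.
Augment In→b→c→Eg: bottleneck 5, flow now 8.
Augment In→b→e→Eg: bottleneck 2, flow now 10.
No augmenting path remains; maximum flow = 10.
By max-flow min-cut, the minimum cut capacity equals the max flow.
In the residual graph, reachable from In: {In, b}.
Min-cut edges: In→a (3), b→c (5), b→e (2); capacity 3 + 5 + 2 = 10.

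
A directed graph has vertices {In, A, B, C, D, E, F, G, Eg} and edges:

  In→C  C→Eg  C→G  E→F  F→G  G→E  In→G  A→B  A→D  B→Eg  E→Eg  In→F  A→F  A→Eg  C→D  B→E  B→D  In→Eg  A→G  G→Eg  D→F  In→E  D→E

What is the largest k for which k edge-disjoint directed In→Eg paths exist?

Assign every edge capacity 1; by Menger, the answer equals the max flow.
Path In→Eg (+1); total 1.
Path In→C→Eg (+1); total 2.
Path In→E→Eg (+1); total 3.
Path In→G→Eg (+1); total 4.
No residual In→Eg path; max flow = 4.
Certifying cut of size 4: {E→Eg, G→Eg, In→C, In→Eg}.

4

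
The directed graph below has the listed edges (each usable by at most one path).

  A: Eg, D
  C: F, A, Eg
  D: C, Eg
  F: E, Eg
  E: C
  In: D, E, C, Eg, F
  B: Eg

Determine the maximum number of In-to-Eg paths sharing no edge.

5

Assign every edge capacity 1; by Menger, the answer equals the max flow.
Path In→Eg (+1); total 1.
Path In→C→Eg (+1); total 2.
Path In→F→Eg (+1); total 3.
Path In→D→Eg (+1); total 4.
Path In→E→C→A→Eg (+1); total 5.
No residual In→Eg path; max flow = 5.
Certifying cut of size 5: {In→C, In→D, In→E, In→Eg, In→F}.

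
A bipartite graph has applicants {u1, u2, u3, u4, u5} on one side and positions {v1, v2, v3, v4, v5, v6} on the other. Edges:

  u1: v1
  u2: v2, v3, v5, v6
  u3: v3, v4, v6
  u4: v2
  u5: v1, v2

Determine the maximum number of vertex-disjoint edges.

Unit-capacity flow: source→left, listed edges, right→sink; max matching = max flow.
Augmenting path u1→v1 (+1); matched 1.
Augmenting path u2→v2 (+1); matched 2.
Augmenting path u3→v3 (+1); matched 3.
Augmenting path u4→v2→u2→v5 (+1); matched 4.
No augmenting path remains; maximum matching = 4.
König certificate: {u2, u3, v1, v2} is a vertex cover of size 4 (every listed pair touches it), so no matching can be larger.

4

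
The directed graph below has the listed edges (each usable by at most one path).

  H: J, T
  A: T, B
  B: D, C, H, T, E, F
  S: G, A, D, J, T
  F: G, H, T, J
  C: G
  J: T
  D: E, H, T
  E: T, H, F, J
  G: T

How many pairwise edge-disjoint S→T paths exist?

Assign every edge capacity 1; by Menger, the answer equals the max flow.
Path S→T (+1); total 1.
Path S→A→T (+1); total 2.
Path S→D→T (+1); total 3.
Path S→G→T (+1); total 4.
Path S→J→T (+1); total 5.
No residual S→T path; max flow = 5.
Certifying cut of size 5: {S→A, S→D, S→G, S→J, S→T}.

5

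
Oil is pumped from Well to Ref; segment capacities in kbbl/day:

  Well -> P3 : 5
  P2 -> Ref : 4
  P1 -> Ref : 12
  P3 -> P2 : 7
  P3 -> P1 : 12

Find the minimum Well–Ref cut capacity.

Augment Well→P3→P2→Ref: bottleneck 4, flow now 4.
Augment Well→P3→P1→Ref: bottleneck 1, flow now 5.
No augmenting path remains; maximum flow = 5.
By max-flow min-cut, the minimum cut capacity equals the max flow.
In the residual graph, reachable from Well: {Well}.
Min-cut edges: Well→P3 (5); capacity 5 = 5.

5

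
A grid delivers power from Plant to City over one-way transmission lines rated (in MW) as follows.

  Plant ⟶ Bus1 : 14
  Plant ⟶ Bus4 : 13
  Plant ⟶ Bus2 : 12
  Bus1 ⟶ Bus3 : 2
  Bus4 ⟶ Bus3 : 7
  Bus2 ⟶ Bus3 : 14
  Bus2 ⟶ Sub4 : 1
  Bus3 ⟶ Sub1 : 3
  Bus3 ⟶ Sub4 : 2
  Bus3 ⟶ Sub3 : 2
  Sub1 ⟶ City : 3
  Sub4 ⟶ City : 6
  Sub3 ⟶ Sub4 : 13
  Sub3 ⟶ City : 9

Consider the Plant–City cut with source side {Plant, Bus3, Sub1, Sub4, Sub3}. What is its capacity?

Edges leaving {Plant, Bus3, Sub1, Sub4, Sub3}: Plant→Bus1 (14), Plant→Bus4 (13), Plant→Bus2 (12), Sub1→City (3), Sub4→City (6), Sub3→City (9).
Cut capacity = 14 + 13 + 12 + 3 + 6 + 9 = 57.

57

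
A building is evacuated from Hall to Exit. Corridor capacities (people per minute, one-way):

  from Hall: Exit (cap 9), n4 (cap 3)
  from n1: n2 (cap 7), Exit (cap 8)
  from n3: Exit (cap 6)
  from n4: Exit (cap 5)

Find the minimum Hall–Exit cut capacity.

Augment Hall→Exit: bottleneck 9, flow now 9.
Augment Hall→n4→Exit: bottleneck 3, flow now 12.
No augmenting path remains; maximum flow = 12.
By max-flow min-cut, the minimum cut capacity equals the max flow.
In the residual graph, reachable from Hall: {Hall}.
Min-cut edges: Hall→n4 (3), Hall→Exit (9); capacity 3 + 9 = 12.

12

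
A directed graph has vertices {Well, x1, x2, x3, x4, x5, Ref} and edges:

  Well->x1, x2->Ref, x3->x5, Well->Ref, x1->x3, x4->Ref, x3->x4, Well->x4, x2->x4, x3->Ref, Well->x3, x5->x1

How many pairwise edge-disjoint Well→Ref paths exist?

Assign every edge capacity 1; by Menger, the answer equals the max flow.
Path Well→Ref (+1); total 1.
Path Well→x3→Ref (+1); total 2.
Path Well→x4→Ref (+1); total 3.
No residual Well→Ref path; max flow = 3.
Certifying cut of size 3: {Well→Ref, x3→Ref, x4→Ref}.

3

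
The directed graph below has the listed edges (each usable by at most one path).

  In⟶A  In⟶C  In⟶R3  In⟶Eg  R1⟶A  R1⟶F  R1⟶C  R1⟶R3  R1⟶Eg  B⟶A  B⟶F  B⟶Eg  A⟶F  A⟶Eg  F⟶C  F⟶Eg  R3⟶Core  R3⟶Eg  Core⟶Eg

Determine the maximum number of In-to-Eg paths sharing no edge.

3

Assign every edge capacity 1; by Menger, the answer equals the max flow.
Path In→Eg (+1); total 1.
Path In→A→Eg (+1); total 2.
Path In→R3→Eg (+1); total 3.
No residual In→Eg path; max flow = 3.
Certifying cut of size 3: {In→A, In→Eg, In→R3}.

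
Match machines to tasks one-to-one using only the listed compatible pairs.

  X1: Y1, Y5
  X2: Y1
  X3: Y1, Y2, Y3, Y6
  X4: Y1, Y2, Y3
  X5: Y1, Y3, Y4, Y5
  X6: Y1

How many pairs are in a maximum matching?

5

Unit-capacity flow: source→left, listed edges, right→sink; max matching = max flow.
Augmenting path X1→Y1 (+1); matched 1.
Augmenting path X3→Y2 (+1); matched 2.
Augmenting path X4→Y3 (+1); matched 3.
Augmenting path X5→Y4 (+1); matched 4.
Augmenting path X2→Y1→X1→Y5 (+1); matched 5.
No augmenting path remains; maximum matching = 5.
König certificate: {X1, X3, X4, X5, Y1} is a vertex cover of size 5 (every listed pair touches it), so no matching can be larger.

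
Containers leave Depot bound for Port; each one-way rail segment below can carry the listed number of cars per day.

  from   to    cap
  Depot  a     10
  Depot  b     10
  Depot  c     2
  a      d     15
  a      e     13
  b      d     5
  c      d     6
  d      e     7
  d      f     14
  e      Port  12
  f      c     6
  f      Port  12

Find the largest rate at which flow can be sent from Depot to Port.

17

Augment Depot→a→e→Port: bottleneck 10, flow now 10.
Augment Depot→b→d→e→Port: bottleneck 2, flow now 12.
Augment Depot→b→d→f→Port: bottleneck 3, flow now 15.
Augment Depot→c→d→f→Port: bottleneck 2, flow now 17.
No augmenting path remains; maximum flow = 17.
In the residual graph, reachable from Depot: {Depot, b}.
Min-cut edges: Depot→a (10), Depot→c (2), b→d (5); capacity 10 + 2 + 5 = 17.
This cut is saturated, so no flow can exceed 17.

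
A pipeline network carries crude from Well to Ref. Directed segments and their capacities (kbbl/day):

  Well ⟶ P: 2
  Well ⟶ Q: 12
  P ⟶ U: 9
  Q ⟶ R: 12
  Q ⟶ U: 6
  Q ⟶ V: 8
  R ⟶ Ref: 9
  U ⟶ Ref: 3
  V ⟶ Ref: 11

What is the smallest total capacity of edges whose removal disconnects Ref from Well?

Augment Well→P→U→Ref: bottleneck 2, flow now 2.
Augment Well→Q→R→Ref: bottleneck 9, flow now 11.
Augment Well→Q→U→Ref: bottleneck 1, flow now 12.
Augment Well→Q→V→Ref: bottleneck 2, flow now 14.
No augmenting path remains; maximum flow = 14.
By max-flow min-cut, the minimum cut capacity equals the max flow.
In the residual graph, reachable from Well: {Well}.
Min-cut edges: Well→P (2), Well→Q (12); capacity 2 + 12 = 14.

14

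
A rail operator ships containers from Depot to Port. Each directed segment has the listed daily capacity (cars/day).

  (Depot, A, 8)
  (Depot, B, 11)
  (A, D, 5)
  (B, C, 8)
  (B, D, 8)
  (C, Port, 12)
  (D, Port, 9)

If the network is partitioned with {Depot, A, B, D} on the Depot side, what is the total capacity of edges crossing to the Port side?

17

Edges leaving {Depot, A, B, D}: B→C (8), D→Port (9).
Cut capacity = 8 + 9 = 17.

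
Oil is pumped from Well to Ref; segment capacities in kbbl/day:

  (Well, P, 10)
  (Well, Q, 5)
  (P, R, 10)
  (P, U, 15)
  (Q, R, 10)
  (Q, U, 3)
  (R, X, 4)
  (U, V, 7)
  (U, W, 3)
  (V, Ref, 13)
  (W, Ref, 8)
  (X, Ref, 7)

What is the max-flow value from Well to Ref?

14

Augment Well→P→R→X→Ref: bottleneck 4, flow now 4.
Augment Well→P→U→V→Ref: bottleneck 6, flow now 10.
Augment Well→Q→U→V→Ref: bottleneck 1, flow now 11.
Augment Well→Q→U→W→Ref: bottleneck 2, flow now 13.
Augment Well→Q→R→P→U→W→Ref: bottleneck 1, flow now 14. (uses reverse residual edge)
No augmenting path remains; maximum flow = 14.
In the residual graph, reachable from Well: {Well, P, Q, R, U}.
Min-cut edges: R→X (4), U→V (7), U→W (3); capacity 4 + 7 + 3 = 14.
This cut is saturated, so no flow can exceed 14.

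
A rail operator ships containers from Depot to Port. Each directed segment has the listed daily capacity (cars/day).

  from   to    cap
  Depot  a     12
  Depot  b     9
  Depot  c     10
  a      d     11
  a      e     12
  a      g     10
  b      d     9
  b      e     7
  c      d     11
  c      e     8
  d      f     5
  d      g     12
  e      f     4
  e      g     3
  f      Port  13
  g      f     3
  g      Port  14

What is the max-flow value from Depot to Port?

Augment Depot→a→g→Port: bottleneck 10, flow now 10.
Augment Depot→a→d→f→Port: bottleneck 2, flow now 12.
Augment Depot→b→d→f→Port: bottleneck 3, flow now 15.
Augment Depot→b→d→g→Port: bottleneck 4, flow now 19.
Augment Depot→b→e→f→Port: bottleneck 2, flow now 21.
Augment Depot→c→e→f→Port: bottleneck 2, flow now 23.
Augment Depot→c→d→g→f→Port: bottleneck 3, flow now 26.
No augmenting path remains; maximum flow = 26.
In the residual graph, reachable from Depot: {Depot, a, b, c, d, e, g}.
Min-cut edges: d→f (5), e→f (4), g→f (3), g→Port (14); capacity 5 + 4 + 3 + 14 = 26.
This cut is saturated, so no flow can exceed 26.

26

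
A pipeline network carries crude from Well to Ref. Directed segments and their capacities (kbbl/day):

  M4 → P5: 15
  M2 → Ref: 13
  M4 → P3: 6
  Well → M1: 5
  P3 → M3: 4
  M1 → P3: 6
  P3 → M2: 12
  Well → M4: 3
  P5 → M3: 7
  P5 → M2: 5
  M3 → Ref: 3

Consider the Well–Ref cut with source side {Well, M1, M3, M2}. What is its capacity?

Edges leaving {Well, M1, M3, M2}: Well→M4 (3), M1→P3 (6), M3→Ref (3), M2→Ref (13).
Cut capacity = 3 + 6 + 3 + 13 = 25.

25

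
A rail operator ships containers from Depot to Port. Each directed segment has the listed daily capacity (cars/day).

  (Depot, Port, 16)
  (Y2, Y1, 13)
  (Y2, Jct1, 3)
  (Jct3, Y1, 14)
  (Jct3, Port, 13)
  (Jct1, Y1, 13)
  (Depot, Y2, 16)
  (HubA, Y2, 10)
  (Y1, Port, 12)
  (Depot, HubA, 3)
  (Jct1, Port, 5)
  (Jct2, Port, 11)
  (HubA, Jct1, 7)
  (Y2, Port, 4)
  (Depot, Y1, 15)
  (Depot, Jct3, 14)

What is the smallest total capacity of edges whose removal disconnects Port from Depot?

Augment Depot→Port: bottleneck 16, flow now 16.
Augment Depot→Jct3→Port: bottleneck 13, flow now 29.
Augment Depot→Y2→Port: bottleneck 4, flow now 33.
Augment Depot→Y1→Port: bottleneck 12, flow now 45.
Augment Depot→HubA→Jct1→Port: bottleneck 3, flow now 48.
Augment Depot→Y2→Jct1→Port: bottleneck 2, flow now 50.
No augmenting path remains; maximum flow = 50.
By max-flow min-cut, the minimum cut capacity equals the max flow.
In the residual graph, reachable from Depot: {Depot, Jct3, HubA, Y2, Jct1, Y1}.
Min-cut edges: Depot→Port (16), Jct3→Port (13), Y2→Port (4), Jct1→Port (5), Y1→Port (12); capacity 16 + 13 + 4 + 5 + 12 = 50.

50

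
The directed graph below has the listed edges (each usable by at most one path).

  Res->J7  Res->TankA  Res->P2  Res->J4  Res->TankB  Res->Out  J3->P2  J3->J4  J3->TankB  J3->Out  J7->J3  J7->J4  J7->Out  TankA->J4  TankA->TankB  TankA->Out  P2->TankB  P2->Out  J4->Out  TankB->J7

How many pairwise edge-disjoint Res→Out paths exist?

Assign every edge capacity 1; by Menger, the answer equals the max flow.
Path Res→Out (+1); total 1.
Path Res→J7→Out (+1); total 2.
Path Res→TankA→Out (+1); total 3.
Path Res→P2→Out (+1); total 4.
Path Res→J4→Out (+1); total 5.
Path Res→TankB→J7→J3→Out (+1); total 6.
No residual Res→Out path; max flow = 6.
Certifying cut of size 6: {Res→J4, Res→J7, Res→Out, Res→P2, Res→TankA, Res→TankB}.

6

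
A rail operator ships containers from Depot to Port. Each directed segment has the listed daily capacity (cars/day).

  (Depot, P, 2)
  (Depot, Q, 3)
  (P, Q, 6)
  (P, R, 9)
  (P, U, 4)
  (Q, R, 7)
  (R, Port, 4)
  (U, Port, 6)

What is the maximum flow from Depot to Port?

5

Augment Depot→P→R→Port: bottleneck 2, flow now 2.
Augment Depot→Q→R→Port: bottleneck 2, flow now 4.
Augment Depot→Q→R→P→U→Port: bottleneck 1, flow now 5. (uses reverse residual edge)
No augmenting path remains; maximum flow = 5.
In the residual graph, reachable from Depot: {Depot}.
Min-cut edges: Depot→P (2), Depot→Q (3); capacity 2 + 3 = 5.
This cut is saturated, so no flow can exceed 5.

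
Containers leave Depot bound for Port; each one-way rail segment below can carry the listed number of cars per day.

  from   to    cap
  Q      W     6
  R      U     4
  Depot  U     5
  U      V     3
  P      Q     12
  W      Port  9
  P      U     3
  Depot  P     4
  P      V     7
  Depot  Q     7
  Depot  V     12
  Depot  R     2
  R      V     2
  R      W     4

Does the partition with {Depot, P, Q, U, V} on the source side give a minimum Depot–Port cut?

Yes — it is a minimum cut (capacity 8).

Given cut capacity: 2 + 6 = 8.
Augment Depot→Q→W→Port: bottleneck 6, flow now 6.
Augment Depot→R→W→Port: bottleneck 2, flow now 8.
No augmenting path remains; maximum flow = 8.
Cut capacity 8 equals the max flow, so it is a minimum cut.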